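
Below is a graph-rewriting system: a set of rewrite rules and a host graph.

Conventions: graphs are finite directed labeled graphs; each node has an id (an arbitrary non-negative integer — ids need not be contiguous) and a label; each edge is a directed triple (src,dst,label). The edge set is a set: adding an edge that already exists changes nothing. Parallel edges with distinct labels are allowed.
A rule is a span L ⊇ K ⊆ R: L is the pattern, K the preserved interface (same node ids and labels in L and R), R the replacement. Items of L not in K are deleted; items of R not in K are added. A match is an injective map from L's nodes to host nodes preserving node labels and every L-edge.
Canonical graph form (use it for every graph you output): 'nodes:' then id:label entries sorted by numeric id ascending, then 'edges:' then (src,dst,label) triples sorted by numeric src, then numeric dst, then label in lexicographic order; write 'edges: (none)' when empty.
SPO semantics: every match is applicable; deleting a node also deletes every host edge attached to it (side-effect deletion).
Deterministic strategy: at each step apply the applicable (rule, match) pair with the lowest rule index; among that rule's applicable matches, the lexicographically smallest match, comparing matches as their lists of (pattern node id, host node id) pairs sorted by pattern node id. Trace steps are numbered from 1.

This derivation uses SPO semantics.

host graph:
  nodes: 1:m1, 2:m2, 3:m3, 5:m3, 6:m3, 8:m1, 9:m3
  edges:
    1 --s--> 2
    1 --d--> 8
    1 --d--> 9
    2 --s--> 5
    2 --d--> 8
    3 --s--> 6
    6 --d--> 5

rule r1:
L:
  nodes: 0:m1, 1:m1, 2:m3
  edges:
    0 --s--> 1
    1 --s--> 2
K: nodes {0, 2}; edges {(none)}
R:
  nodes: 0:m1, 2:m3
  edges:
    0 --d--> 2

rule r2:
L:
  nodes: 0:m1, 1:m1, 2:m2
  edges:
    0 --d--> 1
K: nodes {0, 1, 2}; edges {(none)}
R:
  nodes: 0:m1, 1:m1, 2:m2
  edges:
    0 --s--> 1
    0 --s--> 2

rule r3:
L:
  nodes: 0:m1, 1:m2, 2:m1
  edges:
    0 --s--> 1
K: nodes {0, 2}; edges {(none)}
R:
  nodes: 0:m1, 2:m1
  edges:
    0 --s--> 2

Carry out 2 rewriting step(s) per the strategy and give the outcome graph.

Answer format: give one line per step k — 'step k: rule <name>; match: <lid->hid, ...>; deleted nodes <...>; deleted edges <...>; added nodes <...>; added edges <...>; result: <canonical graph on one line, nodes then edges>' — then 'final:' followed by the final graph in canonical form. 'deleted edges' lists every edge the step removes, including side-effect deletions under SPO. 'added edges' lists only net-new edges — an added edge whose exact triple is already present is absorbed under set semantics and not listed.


step 1: rule r2; match: 0->1, 1->8, 2->2; deleted nodes (none); deleted edges (1,8,d); added nodes (none); added edges (1,8,s); result: nodes: 1:m1, 2:m2, 3:m3, 5:m3, 6:m3, 8:m1, 9:m3 edges: (1,2,s); (1,8,s); (1,9,d); (2,5,s); (2,8,d); (3,6,s); (6,5,d)
step 2: rule r3; match: 0->1, 1->2, 2->8; deleted nodes 2; deleted edges (1,2,s); (2,5,s); (2,8,d); added nodes (none); added edges (none); result: nodes: 1:m1, 3:m3, 5:m3, 6:m3, 8:m1, 9:m3 edges: (1,8,s); (1,9,d); (3,6,s); (6,5,d)
final:
nodes: 1:m1, 3:m3, 5:m3, 6:m3, 8:m1, 9:m3
edges: (1,8,s); (1,9,d); (3,6,s); (6,5,d)


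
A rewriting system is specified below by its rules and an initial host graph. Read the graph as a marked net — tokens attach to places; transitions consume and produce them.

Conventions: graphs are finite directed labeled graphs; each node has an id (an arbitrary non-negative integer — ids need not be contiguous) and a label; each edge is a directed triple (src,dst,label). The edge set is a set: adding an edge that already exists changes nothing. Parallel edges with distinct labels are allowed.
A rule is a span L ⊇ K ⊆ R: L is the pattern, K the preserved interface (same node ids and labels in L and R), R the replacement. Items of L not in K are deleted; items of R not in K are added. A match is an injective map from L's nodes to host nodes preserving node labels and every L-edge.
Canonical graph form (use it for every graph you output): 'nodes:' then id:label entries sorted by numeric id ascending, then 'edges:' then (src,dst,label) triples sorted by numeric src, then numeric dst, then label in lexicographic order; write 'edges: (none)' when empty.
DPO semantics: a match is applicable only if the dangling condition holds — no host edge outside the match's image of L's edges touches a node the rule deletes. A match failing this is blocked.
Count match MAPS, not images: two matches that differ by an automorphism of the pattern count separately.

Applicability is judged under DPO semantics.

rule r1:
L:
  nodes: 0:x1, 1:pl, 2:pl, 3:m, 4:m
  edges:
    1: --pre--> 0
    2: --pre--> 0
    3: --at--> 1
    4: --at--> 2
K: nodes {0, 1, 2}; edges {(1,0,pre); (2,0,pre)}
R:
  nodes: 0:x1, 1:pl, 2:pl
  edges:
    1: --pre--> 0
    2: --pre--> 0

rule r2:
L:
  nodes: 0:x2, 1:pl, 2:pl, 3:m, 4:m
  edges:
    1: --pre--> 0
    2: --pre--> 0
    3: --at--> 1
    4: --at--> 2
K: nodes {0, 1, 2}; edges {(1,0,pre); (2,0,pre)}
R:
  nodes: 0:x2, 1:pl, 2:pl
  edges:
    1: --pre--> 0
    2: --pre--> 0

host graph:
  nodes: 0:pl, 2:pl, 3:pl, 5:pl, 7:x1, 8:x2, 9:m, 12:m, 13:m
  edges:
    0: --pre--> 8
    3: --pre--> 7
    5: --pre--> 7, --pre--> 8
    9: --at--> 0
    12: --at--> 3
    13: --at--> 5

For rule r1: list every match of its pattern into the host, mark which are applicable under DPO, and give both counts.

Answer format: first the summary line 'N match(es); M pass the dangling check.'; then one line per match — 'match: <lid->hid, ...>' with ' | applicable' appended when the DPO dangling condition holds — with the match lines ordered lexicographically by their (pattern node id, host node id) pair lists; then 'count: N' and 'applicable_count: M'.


2 match(es); 2 pass the dangling check.
match: 0->7, 1->3, 2->5, 3->12, 4->13 | applicable
match: 0->7, 1->5, 2->3, 3->13, 4->12 | applicable
count: 2
applicable_count: 2


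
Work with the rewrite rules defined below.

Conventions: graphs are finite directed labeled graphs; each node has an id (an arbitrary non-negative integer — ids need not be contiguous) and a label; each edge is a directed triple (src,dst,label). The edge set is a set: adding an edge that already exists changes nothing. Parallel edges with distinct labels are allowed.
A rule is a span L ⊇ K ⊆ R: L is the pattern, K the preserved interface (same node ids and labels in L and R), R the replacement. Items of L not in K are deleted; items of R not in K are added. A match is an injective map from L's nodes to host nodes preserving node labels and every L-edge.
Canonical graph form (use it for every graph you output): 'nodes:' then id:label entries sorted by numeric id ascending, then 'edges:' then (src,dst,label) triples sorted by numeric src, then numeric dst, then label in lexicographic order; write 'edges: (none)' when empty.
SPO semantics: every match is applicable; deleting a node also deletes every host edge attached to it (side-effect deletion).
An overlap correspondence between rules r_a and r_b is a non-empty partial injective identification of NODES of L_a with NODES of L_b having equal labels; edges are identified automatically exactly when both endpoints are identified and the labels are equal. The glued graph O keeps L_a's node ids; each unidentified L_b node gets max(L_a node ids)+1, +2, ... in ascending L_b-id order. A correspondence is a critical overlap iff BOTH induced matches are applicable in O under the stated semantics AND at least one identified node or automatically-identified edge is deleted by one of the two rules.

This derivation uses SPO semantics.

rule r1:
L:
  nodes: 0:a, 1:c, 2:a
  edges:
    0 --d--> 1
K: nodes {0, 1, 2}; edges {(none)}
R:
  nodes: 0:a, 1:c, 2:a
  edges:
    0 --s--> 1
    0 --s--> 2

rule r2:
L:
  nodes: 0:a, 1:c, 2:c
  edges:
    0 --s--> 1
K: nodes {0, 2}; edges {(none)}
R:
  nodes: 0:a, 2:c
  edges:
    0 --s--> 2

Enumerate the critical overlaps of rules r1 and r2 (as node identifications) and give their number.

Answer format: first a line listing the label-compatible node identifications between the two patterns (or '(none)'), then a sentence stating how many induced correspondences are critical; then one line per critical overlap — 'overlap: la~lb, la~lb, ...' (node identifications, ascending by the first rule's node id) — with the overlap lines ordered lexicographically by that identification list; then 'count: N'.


label-compatible node identifications between L(r1) and L(r2): 0~0, 1~1, 1~2, 2~0
3 of the induced correspondences are critical overlaps of r1 and r2.
overlap: 0~0, 1~1
overlap: 1~1
overlap: 1~1, 2~0
count: 3


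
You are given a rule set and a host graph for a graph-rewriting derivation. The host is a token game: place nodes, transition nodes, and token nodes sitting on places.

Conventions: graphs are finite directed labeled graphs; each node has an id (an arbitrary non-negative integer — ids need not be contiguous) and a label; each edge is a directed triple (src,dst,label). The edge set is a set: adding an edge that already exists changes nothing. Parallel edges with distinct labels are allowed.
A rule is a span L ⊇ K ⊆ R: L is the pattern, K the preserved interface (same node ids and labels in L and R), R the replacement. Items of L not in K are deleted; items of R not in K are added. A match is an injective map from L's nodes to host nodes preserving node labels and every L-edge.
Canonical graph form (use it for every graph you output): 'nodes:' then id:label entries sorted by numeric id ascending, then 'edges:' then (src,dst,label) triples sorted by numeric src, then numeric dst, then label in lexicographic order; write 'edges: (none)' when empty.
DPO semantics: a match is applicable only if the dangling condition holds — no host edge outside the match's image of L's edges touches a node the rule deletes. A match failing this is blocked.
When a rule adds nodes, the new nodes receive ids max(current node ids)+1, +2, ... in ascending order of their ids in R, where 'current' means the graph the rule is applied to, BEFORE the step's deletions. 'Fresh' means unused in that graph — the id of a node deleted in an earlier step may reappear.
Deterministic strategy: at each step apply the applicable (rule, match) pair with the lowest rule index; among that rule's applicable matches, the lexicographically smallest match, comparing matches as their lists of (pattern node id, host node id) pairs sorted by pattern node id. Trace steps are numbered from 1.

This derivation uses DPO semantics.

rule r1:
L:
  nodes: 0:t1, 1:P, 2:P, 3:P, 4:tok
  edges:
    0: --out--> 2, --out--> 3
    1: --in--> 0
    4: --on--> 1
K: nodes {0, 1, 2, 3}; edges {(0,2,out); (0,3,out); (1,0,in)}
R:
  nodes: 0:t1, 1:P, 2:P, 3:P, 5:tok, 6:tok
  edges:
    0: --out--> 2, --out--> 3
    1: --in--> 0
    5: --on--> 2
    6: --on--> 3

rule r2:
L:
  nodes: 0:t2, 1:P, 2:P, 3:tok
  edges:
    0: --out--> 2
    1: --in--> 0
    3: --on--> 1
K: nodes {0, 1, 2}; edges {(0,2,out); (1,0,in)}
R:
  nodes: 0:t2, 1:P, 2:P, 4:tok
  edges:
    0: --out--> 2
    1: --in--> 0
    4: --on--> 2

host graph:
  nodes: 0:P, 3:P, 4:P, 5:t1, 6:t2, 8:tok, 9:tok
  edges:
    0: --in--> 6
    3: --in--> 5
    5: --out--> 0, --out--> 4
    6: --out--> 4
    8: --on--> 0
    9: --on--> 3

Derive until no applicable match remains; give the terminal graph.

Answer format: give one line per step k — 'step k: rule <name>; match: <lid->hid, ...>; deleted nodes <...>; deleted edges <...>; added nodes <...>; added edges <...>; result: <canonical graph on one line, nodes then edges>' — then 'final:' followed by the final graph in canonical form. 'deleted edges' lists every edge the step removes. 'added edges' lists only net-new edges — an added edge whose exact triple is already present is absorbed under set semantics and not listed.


step 1: rule r1; match: 0->5, 1->3, 2->0, 3->4, 4->9; deleted nodes 9; deleted edges (9,3,on); added nodes 10, 11; added edges (10,0,on); (11,4,on); result: nodes: 0:P, 3:P, 4:P, 5:t1, 6:t2, 8:tok, 10:tok, 11:tok edges: (0,6,in); (3,5,in); (5,0,out); (5,4,out); (6,4,out); (8,0,on); (10,0,on); (11,4,on)
step 2: rule r2; match: 0->6, 1->0, 2->4, 3->8; deleted nodes 8; deleted edges (8,0,on); added nodes 12; added edges (12,4,on); result: nodes: 0:P, 3:P, 4:P, 5:t1, 6:t2, 10:tok, 11:tok, 12:tok edges: (0,6,in); (3,5,in); (5,0,out); (5,4,out); (6,4,out); (10,0,on); (11,4,on); (12,4,on)
step 3: rule r2; match: 0->6, 1->0, 2->4, 3->10; deleted nodes 10; deleted edges (10,0,on); added nodes 13; added edges (13,4,on); result: nodes: 0:P, 3:P, 4:P, 5:t1, 6:t2, 11:tok, 12:tok, 13:tok edges: (0,6,in); (3,5,in); (5,0,out); (5,4,out); (6,4,out); (11,4,on); (12,4,on); (13,4,on)
final:
nodes: 0:P, 3:P, 4:P, 5:t1, 6:t2, 11:tok, 12:tok, 13:tok
edges: (0,6,in); (3,5,in); (5,0,out); (5,4,out); (6,4,out); (11,4,on); (12,4,on); (13,4,on)


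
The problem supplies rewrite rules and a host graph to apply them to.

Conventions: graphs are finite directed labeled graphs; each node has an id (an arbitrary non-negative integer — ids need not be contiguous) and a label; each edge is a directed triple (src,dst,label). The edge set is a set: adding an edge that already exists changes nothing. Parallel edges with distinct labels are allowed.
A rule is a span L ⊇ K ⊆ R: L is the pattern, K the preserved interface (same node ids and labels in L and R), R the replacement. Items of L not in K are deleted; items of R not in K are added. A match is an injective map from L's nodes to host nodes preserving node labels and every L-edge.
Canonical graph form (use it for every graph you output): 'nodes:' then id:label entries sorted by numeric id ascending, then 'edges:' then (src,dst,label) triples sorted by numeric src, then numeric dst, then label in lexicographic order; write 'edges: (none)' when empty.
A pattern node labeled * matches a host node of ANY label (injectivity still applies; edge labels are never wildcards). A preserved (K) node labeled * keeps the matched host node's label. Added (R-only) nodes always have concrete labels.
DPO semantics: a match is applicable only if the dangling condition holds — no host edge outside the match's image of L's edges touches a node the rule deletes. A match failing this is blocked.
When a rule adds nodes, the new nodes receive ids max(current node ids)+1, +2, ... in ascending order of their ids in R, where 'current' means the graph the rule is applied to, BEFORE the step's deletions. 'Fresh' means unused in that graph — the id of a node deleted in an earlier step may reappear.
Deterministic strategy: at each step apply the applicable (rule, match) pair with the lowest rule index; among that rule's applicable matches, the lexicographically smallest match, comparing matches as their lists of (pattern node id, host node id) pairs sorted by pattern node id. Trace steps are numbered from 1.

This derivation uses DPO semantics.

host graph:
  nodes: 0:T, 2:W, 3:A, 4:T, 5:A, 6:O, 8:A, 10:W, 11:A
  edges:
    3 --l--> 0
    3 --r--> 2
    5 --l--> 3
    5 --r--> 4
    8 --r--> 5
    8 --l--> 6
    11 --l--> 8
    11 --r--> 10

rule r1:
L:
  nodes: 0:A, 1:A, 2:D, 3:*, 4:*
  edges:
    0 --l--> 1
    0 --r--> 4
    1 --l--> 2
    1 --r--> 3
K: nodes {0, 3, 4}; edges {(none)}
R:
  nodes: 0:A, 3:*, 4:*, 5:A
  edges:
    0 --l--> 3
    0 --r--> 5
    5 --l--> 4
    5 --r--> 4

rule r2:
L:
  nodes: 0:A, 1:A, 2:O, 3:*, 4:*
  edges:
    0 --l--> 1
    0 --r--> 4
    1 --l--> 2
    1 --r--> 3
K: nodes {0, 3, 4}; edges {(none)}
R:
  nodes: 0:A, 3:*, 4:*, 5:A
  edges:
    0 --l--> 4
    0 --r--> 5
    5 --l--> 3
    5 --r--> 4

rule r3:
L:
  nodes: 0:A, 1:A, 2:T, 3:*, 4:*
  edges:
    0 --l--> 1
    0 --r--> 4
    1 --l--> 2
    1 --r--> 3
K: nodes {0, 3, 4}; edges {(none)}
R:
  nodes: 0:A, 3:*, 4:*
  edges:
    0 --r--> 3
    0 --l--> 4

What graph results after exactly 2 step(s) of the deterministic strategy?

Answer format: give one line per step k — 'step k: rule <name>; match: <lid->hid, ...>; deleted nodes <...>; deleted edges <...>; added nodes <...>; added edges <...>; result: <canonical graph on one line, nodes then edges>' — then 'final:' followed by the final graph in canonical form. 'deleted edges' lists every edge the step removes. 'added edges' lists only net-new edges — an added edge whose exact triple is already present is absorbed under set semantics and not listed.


step 1: rule r2; match: 0->11, 1->8, 2->6, 3->5, 4->10; deleted nodes 6, 8; deleted edges (8,5,r); (8,6,l); (11,8,l); (11,10,r); added nodes 12; added edges (11,10,l); (11,12,r); (12,5,l); (12,10,r); result: nodes: 0:T, 2:W, 3:A, 4:T, 5:A, 10:W, 11:A, 12:A edges: (3,0,l); (3,2,r); (5,3,l); (5,4,r); (11,10,l); (11,12,r); (12,5,l); (12,10,r)
step 2: rule r3; match: 0->5, 1->3, 2->0, 3->2, 4->4; deleted nodes 0, 3; deleted edges (3,0,l); (3,2,r); (5,3,l); (5,4,r); added nodes (none); added edges (5,2,r); (5,4,l); result: nodes: 2:W, 4:T, 5:A, 10:W, 11:A, 12:A edges: (5,2,r); (5,4,l); (11,10,l); (11,12,r); (12,5,l); (12,10,r)
final:
nodes: 2:W, 4:T, 5:A, 10:W, 11:A, 12:A
edges: (5,2,r); (5,4,l); (11,10,l); (11,12,r); (12,5,l); (12,10,r)


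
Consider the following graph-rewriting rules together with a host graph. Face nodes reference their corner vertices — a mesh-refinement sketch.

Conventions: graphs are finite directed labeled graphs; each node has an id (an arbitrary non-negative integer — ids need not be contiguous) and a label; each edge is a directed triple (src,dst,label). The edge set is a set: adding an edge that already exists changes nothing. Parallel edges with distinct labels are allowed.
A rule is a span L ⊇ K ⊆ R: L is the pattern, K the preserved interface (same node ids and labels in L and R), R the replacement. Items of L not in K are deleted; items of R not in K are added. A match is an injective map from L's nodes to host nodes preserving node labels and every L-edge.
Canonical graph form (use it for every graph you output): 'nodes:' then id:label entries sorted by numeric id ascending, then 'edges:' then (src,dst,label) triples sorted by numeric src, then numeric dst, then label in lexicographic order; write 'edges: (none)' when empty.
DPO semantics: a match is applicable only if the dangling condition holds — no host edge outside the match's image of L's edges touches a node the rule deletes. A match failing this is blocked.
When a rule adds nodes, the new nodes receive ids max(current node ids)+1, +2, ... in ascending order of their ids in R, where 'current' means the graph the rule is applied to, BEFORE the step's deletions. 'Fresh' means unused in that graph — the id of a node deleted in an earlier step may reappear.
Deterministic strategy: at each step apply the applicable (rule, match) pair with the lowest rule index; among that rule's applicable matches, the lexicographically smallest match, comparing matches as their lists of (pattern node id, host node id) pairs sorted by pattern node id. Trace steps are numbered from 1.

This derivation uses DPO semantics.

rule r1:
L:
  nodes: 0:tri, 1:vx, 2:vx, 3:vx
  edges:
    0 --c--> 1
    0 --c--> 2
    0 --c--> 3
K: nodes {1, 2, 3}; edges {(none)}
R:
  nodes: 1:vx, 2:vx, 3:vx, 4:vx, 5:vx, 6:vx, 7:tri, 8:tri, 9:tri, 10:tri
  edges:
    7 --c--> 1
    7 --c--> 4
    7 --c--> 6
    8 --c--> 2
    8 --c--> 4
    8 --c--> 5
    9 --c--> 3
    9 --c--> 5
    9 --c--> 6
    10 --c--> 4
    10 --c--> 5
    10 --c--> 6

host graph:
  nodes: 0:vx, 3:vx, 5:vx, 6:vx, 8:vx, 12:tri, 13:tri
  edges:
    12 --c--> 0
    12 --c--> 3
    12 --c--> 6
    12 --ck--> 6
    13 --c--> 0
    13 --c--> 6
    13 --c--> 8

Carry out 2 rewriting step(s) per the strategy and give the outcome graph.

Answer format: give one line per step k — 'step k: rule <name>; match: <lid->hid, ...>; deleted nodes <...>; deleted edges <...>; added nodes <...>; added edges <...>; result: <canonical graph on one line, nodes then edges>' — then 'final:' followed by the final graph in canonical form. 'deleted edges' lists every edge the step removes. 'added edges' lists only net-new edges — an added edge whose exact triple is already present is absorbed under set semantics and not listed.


step 1: rule r1; match: 0->13, 1->0, 2->6, 3->8; deleted nodes 13; deleted edges (13,0,c); (13,6,c); (13,8,c); added nodes 14, 15, 16, 17, 18, 19, 20; added edges (17,0,c); (17,14,c); (17,16,c); (18,6,c); (18,14,c); (18,15,c); (19,8,c); (19,15,c); (19,16,c); (20,14,c); (20,15,c); (20,16,c); result: nodes: 0:vx, 3:vx, 5:vx, 6:vx, 8:vx, 12:tri, 14:vx, 15:vx, 16:vx, 17:tri, 18:tri, 19:tri, 20:tri edges: (12,0,c); (12,3,c); (12,6,c); (12,6,ck); (17,0,c); (17,14,c); (17,16,c); (18,6,c); (18,14,c); (18,15,c); (19,8,c); (19,15,c); (19,16,c); (20,14,c); (20,15,c); (20,16,c)
step 2: rule r1; match: 0->17, 1->0, 2->14, 3->16; deleted nodes 17; deleted edges (17,0,c); (17,14,c); (17,16,c); added nodes 21, 22, 23, 24, 25, 26, 27; added edges (24,0,c); (24,21,c); (24,23,c); (25,14,c); (25,21,c); (25,22,c); (26,16,c); (26,22,c); (26,23,c); (27,21,c); (27,22,c); (27,23,c); result: nodes: 0:vx, 3:vx, 5:vx, 6:vx, 8:vx, 12:tri, 14:vx, 15:vx, 16:vx, 18:tri, 19:tri, 20:tri, 21:vx, 22:vx, 23:vx, 24:tri, 25:tri, 26:tri, 27:tri edges: (12,0,c); (12,3,c); (12,6,c); (12,6,ck); (18,6,c); (18,14,c); (18,15,c); (19,8,c); (19,15,c); (19,16,c); (20,14,c); (20,15,c); (20,16,c); (24,0,c); (24,21,c); (24,23,c); (25,14,c); (25,21,c); (25,22,c); (26,16,c); (26,22,c); (26,23,c); (27,21,c); (27,22,c); (27,23,c)
final:
nodes: 0:vx, 3:vx, 5:vx, 6:vx, 8:vx, 12:tri, 14:vx, 15:vx, 16:vx, 18:tri, 19:tri, 20:tri, 21:vx, 22:vx, 23:vx, 24:tri, 25:tri, 26:tri, 27:tri
edges: (12,0,c); (12,3,c); (12,6,c); (12,6,ck); (18,6,c); (18,14,c); (18,15,c); (19,8,c); (19,15,c); (19,16,c); (20,14,c); (20,15,c); (20,16,c); (24,0,c); (24,21,c); (24,23,c); (25,14,c); (25,21,c); (25,22,c); (26,16,c); (26,22,c); (26,23,c); (27,21,c); (27,22,c); (27,23,c)


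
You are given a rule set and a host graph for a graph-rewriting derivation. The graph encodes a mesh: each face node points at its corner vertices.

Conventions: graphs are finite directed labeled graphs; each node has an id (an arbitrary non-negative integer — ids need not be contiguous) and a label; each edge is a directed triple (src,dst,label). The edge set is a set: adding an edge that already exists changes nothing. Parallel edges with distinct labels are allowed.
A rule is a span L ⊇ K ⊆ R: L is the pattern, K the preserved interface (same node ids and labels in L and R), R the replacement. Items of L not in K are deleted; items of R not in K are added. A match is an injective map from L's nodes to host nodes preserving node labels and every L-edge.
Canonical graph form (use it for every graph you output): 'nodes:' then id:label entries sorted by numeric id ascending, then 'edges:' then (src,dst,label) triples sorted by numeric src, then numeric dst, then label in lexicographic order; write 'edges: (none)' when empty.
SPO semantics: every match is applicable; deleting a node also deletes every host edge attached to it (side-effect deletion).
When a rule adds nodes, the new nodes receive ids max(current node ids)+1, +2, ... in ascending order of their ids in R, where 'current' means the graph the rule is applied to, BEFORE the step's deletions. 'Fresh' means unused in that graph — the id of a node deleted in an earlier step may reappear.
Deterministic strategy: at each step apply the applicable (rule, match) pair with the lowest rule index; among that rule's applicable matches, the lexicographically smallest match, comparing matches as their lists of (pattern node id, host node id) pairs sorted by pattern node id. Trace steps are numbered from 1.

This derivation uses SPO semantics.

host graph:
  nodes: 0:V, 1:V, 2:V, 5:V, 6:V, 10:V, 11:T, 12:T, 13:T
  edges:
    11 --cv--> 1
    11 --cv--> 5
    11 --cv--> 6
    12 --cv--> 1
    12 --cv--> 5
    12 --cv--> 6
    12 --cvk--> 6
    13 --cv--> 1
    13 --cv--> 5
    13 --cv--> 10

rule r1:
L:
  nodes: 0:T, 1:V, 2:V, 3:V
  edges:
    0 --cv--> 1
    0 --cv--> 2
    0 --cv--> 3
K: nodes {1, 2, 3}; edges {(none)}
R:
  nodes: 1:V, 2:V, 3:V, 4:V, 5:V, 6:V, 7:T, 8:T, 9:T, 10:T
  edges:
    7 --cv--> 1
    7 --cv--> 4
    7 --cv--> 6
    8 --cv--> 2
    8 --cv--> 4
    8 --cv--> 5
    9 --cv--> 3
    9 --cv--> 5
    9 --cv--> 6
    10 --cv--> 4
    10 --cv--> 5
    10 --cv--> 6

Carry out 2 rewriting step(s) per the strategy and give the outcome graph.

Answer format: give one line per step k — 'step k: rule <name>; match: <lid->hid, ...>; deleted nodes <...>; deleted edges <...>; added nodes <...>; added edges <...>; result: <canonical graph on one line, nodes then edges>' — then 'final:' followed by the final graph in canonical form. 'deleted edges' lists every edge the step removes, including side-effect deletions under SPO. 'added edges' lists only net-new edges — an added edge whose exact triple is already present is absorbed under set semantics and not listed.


step 1: rule r1; match: 0->11, 1->1, 2->5, 3->6; deleted nodes 11; deleted edges (11,1,cv); (11,5,cv); (11,6,cv); added nodes 14, 15, 16, 17, 18, 19, 20; added edges (17,1,cv); (17,14,cv); (17,16,cv); (18,5,cv); (18,14,cv); (18,15,cv); (19,6,cv); (19,15,cv); (19,16,cv); (20,14,cv); (20,15,cv); (20,16,cv); result: nodes: 0:V, 1:V, 2:V, 5:V, 6:V, 10:V, 12:T, 13:T, 14:V, 15:V, 16:V, 17:T, 18:T, 19:T, 20:T edges: (12,1,cv); (12,5,cv); (12,6,cv); (12,6,cvk); (13,1,cv); (13,5,cv); (13,10,cv); (17,1,cv); (17,14,cv); (17,16,cv); (18,5,cv); (18,14,cv); (18,15,cv); (19,6,cv); (19,15,cv); (19,16,cv); (20,14,cv); (20,15,cv); (20,16,cv)
step 2: rule r1; match: 0->12, 1->1, 2->5, 3->6; deleted nodes 12; deleted edges (12,1,cv); (12,5,cv); (12,6,cv); (12,6,cvk); added nodes 21, 22, 23, 24, 25, 26, 27; added edges (24,1,cv); (24,21,cv); (24,23,cv); (25,5,cv); (25,21,cv); (25,22,cv); (26,6,cv); (26,22,cv); (26,23,cv); (27,21,cv); (27,22,cv); (27,23,cv); result: nodes: 0:V, 1:V, 2:V, 5:V, 6:V, 10:V, 13:T, 14:V, 15:V, 16:V, 17:T, 18:T, 19:T, 20:T, 21:V, 22:V, 23:V, 24:T, 25:T, 26:T, 27:T edges: (13,1,cv); (13,5,cv); (13,10,cv); (17,1,cv); (17,14,cv); (17,16,cv); (18,5,cv); (18,14,cv); (18,15,cv); (19,6,cv); (19,15,cv); (19,16,cv); (20,14,cv); (20,15,cv); (20,16,cv); (24,1,cv); (24,21,cv); (24,23,cv); (25,5,cv); (25,21,cv); (25,22,cv); (26,6,cv); (26,22,cv); (26,23,cv); (27,21,cv); (27,22,cv); (27,23,cv)
final:
nodes: 0:V, 1:V, 2:V, 5:V, 6:V, 10:V, 13:T, 14:V, 15:V, 16:V, 17:T, 18:T, 19:T, 20:T, 21:V, 22:V, 23:V, 24:T, 25:T, 26:T, 27:T
edges: (13,1,cv); (13,5,cv); (13,10,cv); (17,1,cv); (17,14,cv); (17,16,cv); (18,5,cv); (18,14,cv); (18,15,cv); (19,6,cv); (19,15,cv); (19,16,cv); (20,14,cv); (20,15,cv); (20,16,cv); (24,1,cv); (24,21,cv); (24,23,cv); (25,5,cv); (25,21,cv); (25,22,cv); (26,6,cv); (26,22,cv); (26,23,cv); (27,21,cv); (27,22,cv); (27,23,cv)


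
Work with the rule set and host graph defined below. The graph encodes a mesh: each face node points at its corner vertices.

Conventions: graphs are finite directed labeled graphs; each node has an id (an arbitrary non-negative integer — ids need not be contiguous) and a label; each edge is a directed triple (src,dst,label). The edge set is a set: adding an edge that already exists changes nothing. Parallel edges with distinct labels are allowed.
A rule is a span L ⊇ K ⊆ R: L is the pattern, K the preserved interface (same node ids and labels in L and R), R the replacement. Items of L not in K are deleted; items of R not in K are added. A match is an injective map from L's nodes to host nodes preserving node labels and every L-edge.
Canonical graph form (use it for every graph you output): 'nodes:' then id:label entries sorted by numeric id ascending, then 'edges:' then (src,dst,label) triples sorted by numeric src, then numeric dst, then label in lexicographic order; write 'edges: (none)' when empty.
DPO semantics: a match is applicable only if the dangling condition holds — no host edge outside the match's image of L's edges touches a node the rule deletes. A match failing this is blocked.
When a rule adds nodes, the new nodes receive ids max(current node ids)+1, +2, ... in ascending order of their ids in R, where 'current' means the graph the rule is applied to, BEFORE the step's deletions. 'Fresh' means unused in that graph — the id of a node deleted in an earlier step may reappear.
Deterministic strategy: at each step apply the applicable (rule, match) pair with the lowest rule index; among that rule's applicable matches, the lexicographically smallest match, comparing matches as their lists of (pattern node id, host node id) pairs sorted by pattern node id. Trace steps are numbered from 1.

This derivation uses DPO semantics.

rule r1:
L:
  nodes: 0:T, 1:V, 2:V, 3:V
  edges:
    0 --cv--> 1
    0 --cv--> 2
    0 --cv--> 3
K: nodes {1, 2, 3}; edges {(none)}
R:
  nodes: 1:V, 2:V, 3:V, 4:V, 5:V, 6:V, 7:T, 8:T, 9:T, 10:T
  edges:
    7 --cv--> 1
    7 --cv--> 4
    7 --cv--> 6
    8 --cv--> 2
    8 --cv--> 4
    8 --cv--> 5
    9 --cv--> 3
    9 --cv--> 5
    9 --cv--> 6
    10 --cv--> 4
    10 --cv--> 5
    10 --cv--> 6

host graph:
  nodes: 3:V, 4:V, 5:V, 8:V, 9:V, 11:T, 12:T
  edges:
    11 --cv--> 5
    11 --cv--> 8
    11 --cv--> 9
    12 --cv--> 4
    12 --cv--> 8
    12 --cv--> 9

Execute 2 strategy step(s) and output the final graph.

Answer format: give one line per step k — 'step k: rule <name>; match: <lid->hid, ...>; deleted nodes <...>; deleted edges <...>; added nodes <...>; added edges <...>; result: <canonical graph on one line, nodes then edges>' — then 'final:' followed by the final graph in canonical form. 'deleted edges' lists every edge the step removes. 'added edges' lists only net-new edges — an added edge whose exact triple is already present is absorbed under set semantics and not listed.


step 1: rule r1; match: 0->11, 1->5, 2->8, 3->9; deleted nodes 11; deleted edges (11,5,cv); (11,8,cv); (11,9,cv); added nodes 13, 14, 15, 16, 17, 18, 19; added edges (16,5,cv); (16,13,cv); (16,15,cv); (17,8,cv); (17,13,cv); (17,14,cv); (18,9,cv); (18,14,cv); (18,15,cv); (19,13,cv); (19,14,cv); (19,15,cv); result: nodes: 3:V, 4:V, 5:V, 8:V, 9:V, 12:T, 13:V, 14:V, 15:V, 16:T, 17:T, 18:T, 19:T edges: (12,4,cv); (12,8,cv); (12,9,cv); (16,5,cv); (16,13,cv); (16,15,cv); (17,8,cv); (17,13,cv); (17,14,cv); (18,9,cv); (18,14,cv); (18,15,cv); (19,13,cv); (19,14,cv); (19,15,cv)
step 2: rule r1; match: 0->12, 1->4, 2->8, 3->9; deleted nodes 12; deleted edges (12,4,cv); (12,8,cv); (12,9,cv); added nodes 20, 21, 22, 23, 24, 25, 26; added edges (23,4,cv); (23,20,cv); (23,22,cv); (24,8,cv); (24,20,cv); (24,21,cv); (25,9,cv); (25,21,cv); (25,22,cv); (26,20,cv); (26,21,cv); (26,22,cv); result: nodes: 3:V, 4:V, 5:V, 8:V, 9:V, 13:V, 14:V, 15:V, 16:T, 17:T, 18:T, 19:T, 20:V, 21:V, 22:V, 23:T, 24:T, 25:T, 26:T edges: (16,5,cv); (16,13,cv); (16,15,cv); (17,8,cv); (17,13,cv); (17,14,cv); (18,9,cv); (18,14,cv); (18,15,cv); (19,13,cv); (19,14,cv); (19,15,cv); (23,4,cv); (23,20,cv); (23,22,cv); (24,8,cv); (24,20,cv); (24,21,cv); (25,9,cv); (25,21,cv); (25,22,cv); (26,20,cv); (26,21,cv); (26,22,cv)
final:
nodes: 3:V, 4:V, 5:V, 8:V, 9:V, 13:V, 14:V, 15:V, 16:T, 17:T, 18:T, 19:T, 20:V, 21:V, 22:V, 23:T, 24:T, 25:T, 26:T
edges: (16,5,cv); (16,13,cv); (16,15,cv); (17,8,cv); (17,13,cv); (17,14,cv); (18,9,cv); (18,14,cv); (18,15,cv); (19,13,cv); (19,14,cv); (19,15,cv); (23,4,cv); (23,20,cv); (23,22,cv); (24,8,cv); (24,20,cv); (24,21,cv); (25,9,cv); (25,21,cv); (25,22,cv); (26,20,cv); (26,21,cv); (26,22,cv)


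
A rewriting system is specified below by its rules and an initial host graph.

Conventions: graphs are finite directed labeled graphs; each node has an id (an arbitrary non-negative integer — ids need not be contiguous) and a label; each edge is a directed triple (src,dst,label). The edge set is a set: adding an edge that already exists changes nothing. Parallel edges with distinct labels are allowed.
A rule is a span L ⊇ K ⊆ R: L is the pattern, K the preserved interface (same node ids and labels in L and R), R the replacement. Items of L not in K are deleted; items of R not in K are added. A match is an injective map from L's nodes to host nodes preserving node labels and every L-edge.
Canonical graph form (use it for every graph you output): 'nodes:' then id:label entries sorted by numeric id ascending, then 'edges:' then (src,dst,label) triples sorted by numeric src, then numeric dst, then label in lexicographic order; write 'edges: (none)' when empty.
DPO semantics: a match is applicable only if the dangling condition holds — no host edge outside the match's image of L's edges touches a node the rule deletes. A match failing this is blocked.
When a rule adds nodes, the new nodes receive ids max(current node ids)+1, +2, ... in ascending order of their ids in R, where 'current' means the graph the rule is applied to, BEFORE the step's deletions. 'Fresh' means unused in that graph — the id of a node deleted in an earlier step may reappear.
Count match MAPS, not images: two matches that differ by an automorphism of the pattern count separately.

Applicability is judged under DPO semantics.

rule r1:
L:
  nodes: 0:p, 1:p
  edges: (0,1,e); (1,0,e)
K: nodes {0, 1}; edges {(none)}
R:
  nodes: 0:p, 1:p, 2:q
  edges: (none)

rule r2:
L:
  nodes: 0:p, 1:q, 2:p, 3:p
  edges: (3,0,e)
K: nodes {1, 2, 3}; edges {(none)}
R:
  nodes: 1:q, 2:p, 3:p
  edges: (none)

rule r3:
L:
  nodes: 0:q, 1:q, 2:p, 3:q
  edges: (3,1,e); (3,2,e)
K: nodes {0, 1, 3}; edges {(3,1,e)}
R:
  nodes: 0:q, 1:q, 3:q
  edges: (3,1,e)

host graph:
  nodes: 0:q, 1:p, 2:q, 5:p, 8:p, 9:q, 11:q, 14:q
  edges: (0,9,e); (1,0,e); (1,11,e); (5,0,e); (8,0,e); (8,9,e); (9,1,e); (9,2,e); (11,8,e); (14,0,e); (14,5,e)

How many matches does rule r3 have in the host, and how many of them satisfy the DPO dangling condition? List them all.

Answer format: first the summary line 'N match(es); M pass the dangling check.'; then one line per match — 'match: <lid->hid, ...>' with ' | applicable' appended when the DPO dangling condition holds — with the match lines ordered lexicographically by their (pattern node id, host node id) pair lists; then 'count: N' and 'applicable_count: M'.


6 match(es); 0 pass the dangling check.
match: 0->0, 1->2, 2->1, 3->9
match: 0->2, 1->0, 2->5, 3->14
match: 0->9, 1->0, 2->5, 3->14
match: 0->11, 1->0, 2->5, 3->14
match: 0->11, 1->2, 2->1, 3->9
match: 0->14, 1->2, 2->1, 3->9
count: 6
applicable_count: 0


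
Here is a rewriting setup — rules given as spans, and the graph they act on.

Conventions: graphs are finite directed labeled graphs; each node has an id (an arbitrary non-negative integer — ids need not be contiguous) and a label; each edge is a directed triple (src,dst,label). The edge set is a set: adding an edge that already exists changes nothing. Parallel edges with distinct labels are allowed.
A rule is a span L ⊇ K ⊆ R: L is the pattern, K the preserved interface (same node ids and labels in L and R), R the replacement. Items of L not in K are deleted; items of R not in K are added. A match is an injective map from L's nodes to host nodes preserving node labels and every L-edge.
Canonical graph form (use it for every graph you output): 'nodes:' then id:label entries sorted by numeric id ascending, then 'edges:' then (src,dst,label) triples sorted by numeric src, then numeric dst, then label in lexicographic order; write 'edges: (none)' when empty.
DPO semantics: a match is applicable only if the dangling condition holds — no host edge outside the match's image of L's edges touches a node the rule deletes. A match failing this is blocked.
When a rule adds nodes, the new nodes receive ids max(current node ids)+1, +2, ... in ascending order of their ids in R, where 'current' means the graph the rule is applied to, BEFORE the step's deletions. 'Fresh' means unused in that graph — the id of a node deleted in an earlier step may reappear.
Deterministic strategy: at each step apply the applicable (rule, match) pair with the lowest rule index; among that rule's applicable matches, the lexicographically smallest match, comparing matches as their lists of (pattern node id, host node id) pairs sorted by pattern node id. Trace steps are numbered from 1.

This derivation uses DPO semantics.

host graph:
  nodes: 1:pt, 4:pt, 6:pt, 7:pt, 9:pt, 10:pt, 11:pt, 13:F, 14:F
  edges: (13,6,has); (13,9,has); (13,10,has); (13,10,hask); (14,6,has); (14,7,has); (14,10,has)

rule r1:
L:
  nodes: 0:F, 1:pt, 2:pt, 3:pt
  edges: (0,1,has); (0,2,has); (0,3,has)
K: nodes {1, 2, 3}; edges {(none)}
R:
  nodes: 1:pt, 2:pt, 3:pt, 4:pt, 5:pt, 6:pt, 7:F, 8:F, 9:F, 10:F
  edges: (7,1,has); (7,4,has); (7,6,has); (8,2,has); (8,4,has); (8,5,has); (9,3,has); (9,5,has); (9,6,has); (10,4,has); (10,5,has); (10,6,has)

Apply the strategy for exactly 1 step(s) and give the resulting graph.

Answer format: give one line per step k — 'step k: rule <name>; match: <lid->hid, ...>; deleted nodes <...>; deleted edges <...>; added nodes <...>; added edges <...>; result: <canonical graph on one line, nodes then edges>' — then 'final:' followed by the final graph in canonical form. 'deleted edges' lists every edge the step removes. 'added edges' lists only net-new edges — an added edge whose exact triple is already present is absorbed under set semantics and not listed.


step 1: rule r1; match: 0->14, 1->6, 2->7, 3->10; deleted nodes 14; deleted edges (14,6,has); (14,7,has); (14,10,has); added nodes 15, 16, 17, 18, 19, 20, 21; added edges (18,6,has); (18,15,has); (18,17,has); (19,7,has); (19,15,has); (19,16,has); (20,10,has); (20,16,has); (20,17,has); (21,15,has); (21,16,has); (21,17,has); result: nodes: 1:pt, 4:pt, 6:pt, 7:pt, 9:pt, 10:pt, 11:pt, 13:F, 15:pt, 16:pt, 17:pt, 18:F, 19:F, 20:F, 21:F edges: (13,6,has); (13,9,has); (13,10,has); (13,10,hask); (18,6,has); (18,15,has); (18,17,has); (19,7,has); (19,15,has); (19,16,has); (20,10,has); (20,16,has); (20,17,has); (21,15,has); (21,16,has); (21,17,has)
final:
nodes: 1:pt, 4:pt, 6:pt, 7:pt, 9:pt, 10:pt, 11:pt, 13:F, 15:pt, 16:pt, 17:pt, 18:F, 19:F, 20:F, 21:F
edges: (13,6,has); (13,9,has); (13,10,has); (13,10,hask); (18,6,has); (18,15,has); (18,17,has); (19,7,has); (19,15,has); (19,16,has); (20,10,has); (20,16,has); (20,17,has); (21,15,has); (21,16,has); (21,17,has)


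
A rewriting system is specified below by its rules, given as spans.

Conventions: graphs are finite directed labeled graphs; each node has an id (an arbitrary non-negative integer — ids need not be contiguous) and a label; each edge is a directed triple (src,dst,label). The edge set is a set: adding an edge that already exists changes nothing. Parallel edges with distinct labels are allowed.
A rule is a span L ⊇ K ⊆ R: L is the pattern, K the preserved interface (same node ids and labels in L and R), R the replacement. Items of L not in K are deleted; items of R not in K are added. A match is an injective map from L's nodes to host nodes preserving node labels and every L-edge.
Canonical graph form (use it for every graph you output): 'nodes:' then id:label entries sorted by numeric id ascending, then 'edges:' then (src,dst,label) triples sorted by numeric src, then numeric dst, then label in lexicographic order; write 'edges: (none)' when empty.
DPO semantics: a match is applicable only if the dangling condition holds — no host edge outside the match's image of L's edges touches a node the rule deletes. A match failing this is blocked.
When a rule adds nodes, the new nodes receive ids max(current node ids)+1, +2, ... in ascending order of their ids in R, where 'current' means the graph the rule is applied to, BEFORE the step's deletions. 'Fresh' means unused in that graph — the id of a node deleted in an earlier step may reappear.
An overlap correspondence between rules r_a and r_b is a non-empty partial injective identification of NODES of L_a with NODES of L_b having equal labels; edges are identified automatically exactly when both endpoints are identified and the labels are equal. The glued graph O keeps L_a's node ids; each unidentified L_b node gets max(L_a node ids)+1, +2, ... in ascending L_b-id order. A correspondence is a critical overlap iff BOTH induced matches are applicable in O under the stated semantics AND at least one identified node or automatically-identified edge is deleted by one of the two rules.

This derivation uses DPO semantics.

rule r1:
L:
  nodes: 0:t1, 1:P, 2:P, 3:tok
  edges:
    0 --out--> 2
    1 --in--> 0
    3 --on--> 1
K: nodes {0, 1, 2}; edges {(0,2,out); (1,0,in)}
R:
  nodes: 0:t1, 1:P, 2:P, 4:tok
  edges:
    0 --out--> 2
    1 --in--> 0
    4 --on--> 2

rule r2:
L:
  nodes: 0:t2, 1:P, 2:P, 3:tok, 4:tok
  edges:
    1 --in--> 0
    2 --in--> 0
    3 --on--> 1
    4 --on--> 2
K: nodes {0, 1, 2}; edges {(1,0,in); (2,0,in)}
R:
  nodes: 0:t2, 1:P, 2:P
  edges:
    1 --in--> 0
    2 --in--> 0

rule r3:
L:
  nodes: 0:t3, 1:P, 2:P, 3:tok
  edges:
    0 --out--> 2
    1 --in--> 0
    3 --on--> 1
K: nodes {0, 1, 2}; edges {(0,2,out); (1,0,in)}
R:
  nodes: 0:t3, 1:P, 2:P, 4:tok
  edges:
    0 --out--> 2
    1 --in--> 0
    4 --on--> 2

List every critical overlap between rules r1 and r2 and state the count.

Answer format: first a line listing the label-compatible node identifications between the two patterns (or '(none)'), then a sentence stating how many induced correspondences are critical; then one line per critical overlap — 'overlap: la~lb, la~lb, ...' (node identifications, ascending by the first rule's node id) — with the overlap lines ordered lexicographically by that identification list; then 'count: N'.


label-compatible node identifications between L(r1) and L(r2): 1~1, 1~2, 2~1, 2~2, 3~3, 3~4
4 of the induced correspondences are critical overlaps of r1 and r2.
overlap: 1~1, 2~2, 3~3
overlap: 1~1, 3~3
overlap: 1~2, 2~1, 3~4
overlap: 1~2, 3~4
count: 4
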